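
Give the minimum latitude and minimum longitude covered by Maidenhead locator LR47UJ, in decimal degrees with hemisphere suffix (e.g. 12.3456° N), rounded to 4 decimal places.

87.3750° N, 49.6667° E

Field L=11, R=17: +11·20° lon, +17·10° lat → SW at lon 40°, lat 80°.
Square 4, 7: +4·2° lon, +7·1° lat → SW at lon 48°, lat 87°.
Subsquare u=20, j=9: +20·0.0833333° lon, +9·0.0416667° lat → SW at lon 49.6667°, lat 87.375°.
latitude 87.3750° N, longitude 49.6667° E.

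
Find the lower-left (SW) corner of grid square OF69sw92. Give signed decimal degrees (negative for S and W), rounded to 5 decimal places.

Field O=14, F=5: +14·20° lon, +5·10° lat → SW at lon 100°, lat -40°.
Square 6, 9: +6·2° lon, +9·1° lat → SW at lon 112°, lat -31°.
Subsquare s=18, w=22: +18·0.0833333° lon, +22·0.0416667° lat → SW at lon 113.5°, lat -30.0833°.
Extended square 9, 2: +9·0.00833333° lon, +2·0.00416667° lat → SW at lon 113.575°, lat -30.075°.
latitude -30.07500, longitude 113.57500.

-30.07500, 113.57500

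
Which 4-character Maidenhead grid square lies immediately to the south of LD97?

LD96

Latitude square 7; −1 → 6.
The longitude characters are unchanged.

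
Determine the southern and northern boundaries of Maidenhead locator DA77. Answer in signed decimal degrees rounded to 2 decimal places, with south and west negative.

Field D=3, A=0: +3·20° lon, +0·10° lat → SW at lon -120°, lat -90°.
Square 7, 7: +7·2° lon, +7·1° lat → SW at lon -106°, lat -83°.
Cell spans 2° lon × 1° lat.
south -83.00, north -82.00.

-83.00, -82.00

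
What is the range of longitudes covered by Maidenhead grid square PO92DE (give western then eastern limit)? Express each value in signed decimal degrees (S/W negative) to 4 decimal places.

Field P=15, O=14: +15·20° lon, +14·10° lat → SW at lon 120°, lat 50°.
Square 9, 2: +9·2° lon, +2·1° lat → SW at lon 138°, lat 52°.
Subsquare d=3, e=4: +3·0.0833333° lon, +4·0.0416667° lat → SW at lon 138.25°, lat 52.1667°.
Cell spans 0.0833333° lon × 0.0416667° lat.
west 138.2500, east 138.3333.

138.2500, 138.3333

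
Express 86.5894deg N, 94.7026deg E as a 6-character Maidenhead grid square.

NR76io

Offset from 180°W / 90°S: lon 274.7026°, lat 176.5894°.
Field (20°×10°, letters A–R): 274.7026/20 → 13 → N, 176.5894/10 → 17 → R; chars NR.
Square (2°×1°, digits 0–9): 14.7026/2 → 7, 6.5894/1 → 6; chars 76.
Subsquare (5′×2.5′, letters a–x): 0.7026/0.0833333 → 8 → i, 0.5894/0.0416667 → 14 → o; chars io.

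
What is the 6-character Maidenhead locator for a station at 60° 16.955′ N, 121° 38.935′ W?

Add 180° to longitude and 90° to latitude: 58.3511, 150.2826.
Field: 58.3511/20 → 2 → C, 150.2826/10 → 15 → P; chars CP.
Square: 18.3511/2 → 9, 0.2826/1 → 0; chars 90.
Subsquare: 0.3511/0.0833333 → 4 → e, 0.2826/0.0416667 → 6 → g; chars eg.

CP90eg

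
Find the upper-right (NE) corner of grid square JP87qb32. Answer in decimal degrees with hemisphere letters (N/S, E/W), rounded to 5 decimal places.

Field J=9, P=15: +9·20° lon, +15·10° lat → SW at lon 0°, lat 60°.
Square 8, 7: +8·2° lon, +7·1° lat → SW at lon 16°, lat 67°.
Subsquare q=16, b=1: +16·0.0833333° lon, +1·0.0416667° lat → SW at lon 17.3333°, lat 67.0417°.
Extended square 3, 2: +3·0.00833333° lon, +2·0.00416667° lat → SW at lon 17.3583°, lat 67.05°.
Cell spans 0.00833333° lon × 0.00416667° lat. NE corner is SW corner plus one full cell.
latitude 67.05417° N, longitude 17.36667° E.

67.05417° N, 17.36667° E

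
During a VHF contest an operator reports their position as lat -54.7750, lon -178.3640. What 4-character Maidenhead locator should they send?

AD05

Shift to the Maidenhead origin (180°W, 90°S): lon 1.64, lat 35.23.
Field: 1.64/20 → 0 → A, 35.23/10 → 3 → D; chars AD.
Square: 1.64/2 → 0, 5.23/1 → 5; chars 05.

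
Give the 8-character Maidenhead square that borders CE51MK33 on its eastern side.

Longitude extended square 3; +1 → 4.
The latitude characters are unchanged.

CE51mk43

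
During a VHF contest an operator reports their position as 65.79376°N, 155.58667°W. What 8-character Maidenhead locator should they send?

BP25et90

Add 180° to longitude and 90° to latitude: 24.41333, 155.79376.
Field: lon ⌊24.41333/20⌋ = 1 → B; lat ⌊155.79376/10⌋ = 15 → P.
Square: lon ⌊4.41333/2⌋ = 2; lat ⌊5.79376/1⌋ = 5.
Subsquare: lon ⌊0.41333/0.0833333⌋ = 4 → e; lat ⌊0.79376/0.0416667⌋ = 19 → t.
Extended square: lon ⌊0.08000/0.00833333⌋ = 9; lat ⌊0.00209/0.00416667⌋ = 0.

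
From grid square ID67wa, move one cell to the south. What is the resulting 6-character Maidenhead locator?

Latitude subsquare a = 0; −1 → -1, wraps to 23 = x, carry into square.
Latitude square 7; −1 → 6.
The longitude characters are unchanged.

ID66wx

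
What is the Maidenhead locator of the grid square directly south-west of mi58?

MI47

Longitude square 5; −1 → 4.
Latitude square 8; −1 → 7.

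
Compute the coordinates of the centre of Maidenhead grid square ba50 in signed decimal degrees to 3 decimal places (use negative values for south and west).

Field B=1, A=0: +1·20° lon, +0·10° lat → SW at lon -160°, lat -90°.
Square 5, 0: +5·2° lon, +0·1° lat → SW at lon -150°, lat -90°.
Cell spans 2° lon × 1° lat. Centre is SW corner plus half of each.
latitude -89.500, longitude -149.000.

-89.500, -149.000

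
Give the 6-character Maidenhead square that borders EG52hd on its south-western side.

Longitude subsquare h = 7; −1 → 6 = g.
Latitude subsquare d = 3; −1 → 2 = c.

EG52gc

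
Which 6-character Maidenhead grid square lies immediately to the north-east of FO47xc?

Longitude subsquare x = 23; +1 → 24, wraps to 0 = a, carry into square.
Longitude square 4; +1 → 5.
Latitude subsquare c = 2; +1 → 3 = d.

FO57ad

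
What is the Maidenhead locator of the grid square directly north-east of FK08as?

Longitude subsquare a = 0; +1 → 1 = b.
Latitude subsquare s = 18; +1 → 19 = t.

FK08bt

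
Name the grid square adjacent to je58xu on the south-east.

JE68at

Longitude subsquare x = 23; +1 → 24, wraps to 0 = a, carry into square.
Longitude square 5; +1 → 6.
Latitude subsquare u = 20; −1 → 19 = t.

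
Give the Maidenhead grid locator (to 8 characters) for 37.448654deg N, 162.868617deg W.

AM87nk57

Offset from 180°W / 90°S: lon 17.13138°, lat 127.44865°.
Field: lon ⌊17.13138/20⌋ = 0 → A; lat ⌊127.44865/10⌋ = 12 → M.
Square: lon ⌊17.13138/2⌋ = 8; lat ⌊7.44865/1⌋ = 7.
Subsquare: lon ⌊1.13138/0.0833333⌋ = 13 → n; lat ⌊0.44865/0.0416667⌋ = 10 → k.
Extended square: lon ⌊0.04805/0.00833333⌋ = 5; lat ⌊0.03199/0.00416667⌋ = 7.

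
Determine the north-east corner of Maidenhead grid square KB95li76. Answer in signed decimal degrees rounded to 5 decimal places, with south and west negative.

-74.63750, 38.98333

Field K=10, B=1: +10·20° lon, +1·10° lat → SW at lon 20°, lat -80°.
Square 9, 5: +9·2° lon, +5·1° lat → SW at lon 38°, lat -75°.
Subsquare l=11, i=8: +11·0.0833333° lon, +8·0.0416667° lat → SW at lon 38.9167°, lat -74.6667°.
Extended square 7, 6: +7·0.00833333° lon, +6·0.00416667° lat → SW at lon 38.975°, lat -74.6417°.
Cell spans 0.00833333° lon × 0.00416667° lat. NE corner is SW corner plus one full cell.
latitude -74.63750, longitude 38.98333.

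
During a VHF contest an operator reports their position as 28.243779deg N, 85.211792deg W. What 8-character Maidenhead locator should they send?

EL78jf48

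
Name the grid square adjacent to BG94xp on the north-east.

CG04aq

Longitude subsquare x = 23; +1 → 24, wraps to 0 = a, carry into square.
Longitude square 9; +1 → 10, wraps to 0, carry into field.
Longitude field B = 1; +1 → 2 = C.
Latitude subsquare p = 15; +1 → 16 = q.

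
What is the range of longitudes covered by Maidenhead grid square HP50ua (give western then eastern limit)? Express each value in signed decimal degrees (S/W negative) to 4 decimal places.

-28.3333, -28.2500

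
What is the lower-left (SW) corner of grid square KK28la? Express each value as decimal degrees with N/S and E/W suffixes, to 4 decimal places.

18.0000° N, 24.9167° E

Field K=10, K=10: +10·20° lon, +10·10° lat → SW at lon 20°, lat 10°.
Square 2, 8: +2·2° lon, +8·1° lat → SW at lon 24°, lat 18°.
Subsquare l=11, a=0: +11·0.0833333° lon, +0·0.0416667° lat → SW at lon 24.9167°, lat 18°.
latitude 18.0000° N, longitude 24.9167° E.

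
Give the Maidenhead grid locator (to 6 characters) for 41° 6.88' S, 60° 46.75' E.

ME08jv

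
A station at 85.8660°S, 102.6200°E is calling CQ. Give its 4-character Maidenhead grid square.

OA14

Offset from 180°W / 90°S: lon 282.62°, lat 4.13°.
Field: 282.62/20 → 14 → O, 4.13/10 → 0 → A; chars OA.
Square: 2.62/2 → 1, 4.13/1 → 4; chars 14.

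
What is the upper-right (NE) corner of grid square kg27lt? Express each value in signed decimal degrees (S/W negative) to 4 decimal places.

-22.1667, 25.0000

Field K=10, G=6: +10·20° lon, +6·10° lat → SW at lon 20°, lat -30°.
Square 2, 7: +2·2° lon, +7·1° lat → SW at lon 24°, lat -23°.
Subsquare l=11, t=19: +11·0.0833333° lon, +19·0.0416667° lat → SW at lon 24.9167°, lat -22.2083°.
Cell spans 0.0833333° lon × 0.0416667° lat. NE corner is SW corner plus one full cell.
latitude -22.1667, longitude 25.0000.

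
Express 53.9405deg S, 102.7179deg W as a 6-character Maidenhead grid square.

Add 180° to longitude and 90° to latitude: 77.2821, 36.0595.
Field: 77.2821/20 → 3 → D, 36.0595/10 → 3 → D; chars DD.
Square: 17.2821/2 → 8, 6.0595/1 → 6; chars 86.
Subsquare: 1.2821/0.0833333 → 15 → p, 0.0595/0.0416667 → 1 → b; chars pb.

DD86pb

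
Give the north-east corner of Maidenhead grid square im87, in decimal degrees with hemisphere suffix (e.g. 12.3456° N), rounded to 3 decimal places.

38.000° N, 2.000° W

Field I=8, M=12: +8·20° lon, +12·10° lat → SW at lon -20°, lat 30°.
Square 8, 7: +8·2° lon, +7·1° lat → SW at lon -4°, lat 37°.
Cell spans 2° lon × 1° lat. NE corner is SW corner plus one full cell.
latitude 38.000° N, longitude 2.000° W.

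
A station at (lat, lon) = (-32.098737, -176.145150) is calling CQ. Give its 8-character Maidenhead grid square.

AF17wv26

Shift to the Maidenhead origin (180°W, 90°S): lon 3.85485, lat 57.90126.
Field: 3.85485/20 → 0 → A, 57.90126/10 → 5 → F; chars AF.
Square: 3.85485/2 → 1, 7.90126/1 → 7; chars 17.
Subsquare: 1.85485/0.0833333 → 22 → w, 0.90126/0.0416667 → 21 → v; chars wv.
Extended square: 0.02152/0.00833333 → 2, 0.02626/0.00416667 → 6; chars 26.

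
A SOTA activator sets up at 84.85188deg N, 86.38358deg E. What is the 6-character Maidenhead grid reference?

Add 180° to longitude and 90° to latitude: 266.3836, 174.8519.
Field (20°×10°, letters A–R): 266.3836/20 → 13 → N, 174.8519/10 → 17 → R; chars NR.
Square (2°×1°, digits 0–9): 6.3836/2 → 3, 4.8519/1 → 4; chars 34.
Subsquare (5′×2.5′, letters a–x): 0.3836/0.0833333 → 4 → e, 0.8519/0.0416667 → 20 → u; chars eu.

NR34eu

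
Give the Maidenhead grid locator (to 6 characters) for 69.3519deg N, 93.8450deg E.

Add 180° to longitude and 90° to latitude: 273.8450, 159.3519.
Field: lon ⌊273.8450/20⌋ = 13 → N; lat ⌊159.3519/10⌋ = 15 → P.
Square: lon ⌊13.8450/2⌋ = 6; lat ⌊9.3519/1⌋ = 9.
Subsquare: lon ⌊1.8450/0.0833333⌋ = 22 → w; lat ⌊0.3519/0.0416667⌋ = 8 → i.

NP69wi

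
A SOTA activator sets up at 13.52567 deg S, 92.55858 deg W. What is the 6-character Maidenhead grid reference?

Shift to the Maidenhead origin (180°W, 90°S): lon 87.4414, lat 76.4743.
Field: lon ⌊87.4414/20⌋ = 4 → E; lat ⌊76.4743/10⌋ = 7 → H.
Square: lon ⌊7.4414/2⌋ = 3; lat ⌊6.4743/1⌋ = 6.
Subsquare: lon ⌊1.4414/0.0833333⌋ = 17 → r; lat ⌊0.4743/0.0416667⌋ = 11 → l.

EH36rl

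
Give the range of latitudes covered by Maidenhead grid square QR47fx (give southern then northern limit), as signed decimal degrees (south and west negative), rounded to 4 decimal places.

87.9583, 88.0000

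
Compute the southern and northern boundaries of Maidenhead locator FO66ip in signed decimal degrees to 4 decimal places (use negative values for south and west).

56.6250, 56.6667

Field F=5, O=14: +5·20° lon, +14·10° lat → SW at lon -80°, lat 50°.
Square 6, 6: +6·2° lon, +6·1° lat → SW at lon -68°, lat 56°.
Subsquare i=8, p=15: +8·0.0833333° lon, +15·0.0416667° lat → SW at lon -67.3333°, lat 56.625°.
Cell spans 0.0833333° lon × 0.0416667° lat.
south 56.6250, north 56.6667.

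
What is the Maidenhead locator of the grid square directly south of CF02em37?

CF02em36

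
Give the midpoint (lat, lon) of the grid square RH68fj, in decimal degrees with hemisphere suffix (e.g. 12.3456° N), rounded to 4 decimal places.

Field R=17, H=7: +17·20° lon, +7·10° lat → SW at lon 160°, lat -20°.
Square 6, 8: +6·2° lon, +8·1° lat → SW at lon 172°, lat -12°.
Subsquare f=5, j=9: +5·0.0833333° lon, +9·0.0416667° lat → SW at lon 172.417°, lat -11.625°.
Cell spans 0.0833333° lon × 0.0416667° lat. Centre is SW corner plus half of each.
latitude 11.6042° S, longitude 172.4583° E.

11.6042° S, 172.4583° E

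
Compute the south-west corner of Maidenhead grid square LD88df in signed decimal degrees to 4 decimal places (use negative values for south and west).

Field L=11, D=3: +11·20° lon, +3·10° lat → SW at lon 40°, lat -60°.
Square 8, 8: +8·2° lon, +8·1° lat → SW at lon 56°, lat -52°.
Subsquare d=3, f=5: +3·0.0833333° lon, +5·0.0416667° lat → SW at lon 56.25°, lat -51.7917°.
latitude -51.7917, longitude 56.2500.

-51.7917, 56.2500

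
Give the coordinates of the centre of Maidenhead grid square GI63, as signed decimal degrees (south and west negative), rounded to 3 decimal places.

-6.500, -47.000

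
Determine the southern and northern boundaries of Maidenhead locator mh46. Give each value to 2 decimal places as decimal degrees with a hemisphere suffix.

14.00° S, 13.00° S

Field M=12, H=7: +12·20° lon, +7·10° lat → SW at lon 60°, lat -20°.
Square 4, 6: +4·2° lon, +6·1° lat → SW at lon 68°, lat -14°.
Cell spans 2° lon × 1° lat.
south 14.00° S, north 13.00° S.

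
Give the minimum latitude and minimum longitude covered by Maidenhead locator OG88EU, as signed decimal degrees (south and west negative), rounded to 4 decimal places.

Field O=14, G=6: +14·20° lon, +6·10° lat → SW at lon 100°, lat -30°.
Square 8, 8: +8·2° lon, +8·1° lat → SW at lon 116°, lat -22°.
Subsquare e=4, u=20: +4·0.0833333° lon, +20·0.0416667° lat → SW at lon 116.333°, lat -21.1667°.
latitude -21.1667, longitude 116.3333.

-21.1667, 116.3333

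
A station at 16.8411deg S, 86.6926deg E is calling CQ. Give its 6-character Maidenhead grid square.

Offset from 180°W / 90°S: lon 266.6926°, lat 73.1589°.
Field: lon ⌊266.6926/20⌋ = 13 → N; lat ⌊73.1589/10⌋ = 7 → H.
Square: lon ⌊6.6926/2⌋ = 3; lat ⌊3.1589/1⌋ = 3.
Subsquare: lon ⌊0.6926/0.0833333⌋ = 8 → i; lat ⌊0.1589/0.0416667⌋ = 3 → d.

NH33id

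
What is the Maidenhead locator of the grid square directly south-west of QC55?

Longitude square 5; −1 → 4.
Latitude square 5; −1 → 4.

QC44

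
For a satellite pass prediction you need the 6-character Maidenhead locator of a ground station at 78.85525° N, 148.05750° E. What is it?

QQ48au

Shift to the Maidenhead origin (180°W, 90°S): lon 328.0575, lat 168.8553.
Field (20°×10°, letters A–R): lon ⌊328.0575/20⌋ = 16 → Q; lat ⌊168.8553/10⌋ = 16 → Q.
Square (2°×1°, digits 0–9): lon ⌊8.0575/2⌋ = 4; lat ⌊8.8553/1⌋ = 8.
Subsquare (5′×2.5′, letters a–x): lon ⌊0.0575/0.0833333⌋ = 0 → a; lat ⌊0.8553/0.0416667⌋ = 20 → u.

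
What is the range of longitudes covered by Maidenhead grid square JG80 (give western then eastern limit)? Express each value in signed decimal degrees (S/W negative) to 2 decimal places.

16.00, 18.00

Field J=9, G=6: +9·20° lon, +6·10° lat → SW at lon 0°, lat -30°.
Square 8, 0: +8·2° lon, +0·1° lat → SW at lon 16°, lat -30°.
Cell spans 2° lon × 1° lat.
west 16.00, east 18.00.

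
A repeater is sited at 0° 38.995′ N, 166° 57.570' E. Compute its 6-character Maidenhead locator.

RJ30lp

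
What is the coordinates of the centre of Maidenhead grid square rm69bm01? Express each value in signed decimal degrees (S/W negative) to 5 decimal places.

Field R=17, M=12: +17·20° lon, +12·10° lat → SW at lon 160°, lat 30°.
Square 6, 9: +6·2° lon, +9·1° lat → SW at lon 172°, lat 39°.
Subsquare b=1, m=12: +1·0.0833333° lon, +12·0.0416667° lat → SW at lon 172.083°, lat 39.5°.
Extended square 0, 1: +0·0.00833333° lon, +1·0.00416667° lat → SW at lon 172.083°, lat 39.5042°.
Cell spans 0.00833333° lon × 0.00416667° lat. Centre is SW corner plus half of each.
latitude 39.50625, longitude 172.08750.

39.50625, 172.08750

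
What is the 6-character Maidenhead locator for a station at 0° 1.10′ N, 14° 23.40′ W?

IJ20ta

Shift to the Maidenhead origin (180°W, 90°S): lon 165.6100, lat 90.0183.
Field (20°×10°, letters A–R): 165.6100/20 → 8 → I, 90.0183/10 → 9 → J; chars IJ.
Square (2°×1°, digits 0–9): 5.6100/2 → 2, 0.0183/1 → 0; chars 20.
Subsquare (5′×2.5′, letters a–x): 1.6100/0.0833333 → 19 → t, 0.0183/0.0416667 → 0 → a; chars ta.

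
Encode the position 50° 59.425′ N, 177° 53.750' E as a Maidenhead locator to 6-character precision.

RO80wx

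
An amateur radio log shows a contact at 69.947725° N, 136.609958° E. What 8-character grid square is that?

Offset from 180°W / 90°S: lon 316.60996°, lat 159.94772°.
Field (20°×10°, letters A–R): 316.60996/20 → 15 → P, 159.94772/10 → 15 → P; chars PP.
Square (2°×1°, digits 0–9): 16.60996/2 → 8, 9.94772/1 → 9; chars 89.
Subsquare (5′×2.5′, letters a–x): 0.60996/0.0833333 → 7 → h, 0.94772/0.0416667 → 22 → w; chars hw.
Extended square (30″×15″, digits 0–9): 0.02662/0.00833333 → 3, 0.03106/0.00416667 → 7; chars 37.

PP89hw37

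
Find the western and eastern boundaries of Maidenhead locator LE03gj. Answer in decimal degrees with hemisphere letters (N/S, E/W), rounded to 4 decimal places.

40.5000° E, 40.5833° E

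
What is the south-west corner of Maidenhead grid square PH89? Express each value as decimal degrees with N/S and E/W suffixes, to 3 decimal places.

Field P=15, H=7: +15·20° lon, +7·10° lat → SW at lon 120°, lat -20°.
Square 8, 9: +8·2° lon, +9·1° lat → SW at lon 136°, lat -11°.
latitude 11.000° S, longitude 136.000° E.

11.000° S, 136.000° E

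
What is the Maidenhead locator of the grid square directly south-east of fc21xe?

FC31ad

Longitude subsquare x = 23; +1 → 24, wraps to 0 = a, carry into square.
Longitude square 2; +1 → 3.
Latitude subsquare e = 4; −1 → 3 = d.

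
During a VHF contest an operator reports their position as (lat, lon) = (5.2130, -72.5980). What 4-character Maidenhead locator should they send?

Shift to the Maidenhead origin (180°W, 90°S): lon 107.40, lat 95.21.
Field: lon ⌊107.40/20⌋ = 5 → F; lat ⌊95.21/10⌋ = 9 → J.
Square: lon ⌊7.40/2⌋ = 3; lat ⌊5.21/1⌋ = 5.

FJ35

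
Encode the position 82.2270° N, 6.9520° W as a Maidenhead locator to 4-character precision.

IR62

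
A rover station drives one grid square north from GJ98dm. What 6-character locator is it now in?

GJ98dn

Latitude subsquare m = 12; +1 → 13 = n.
The longitude characters are unchanged.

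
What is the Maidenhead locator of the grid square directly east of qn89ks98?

Longitude extended square 9; +1 → 10, wraps to 0, carry into subsquare.
Longitude subsquare k = 10; +1 → 11 = l.
The latitude characters are unchanged.

QN89ls08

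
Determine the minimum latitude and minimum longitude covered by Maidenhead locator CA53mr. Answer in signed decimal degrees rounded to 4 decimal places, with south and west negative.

Field C=2, A=0: +2·20° lon, +0·10° lat → SW at lon -140°, lat -90°.
Square 5, 3: +5·2° lon, +3·1° lat → SW at lon -130°, lat -87°.
Subsquare m=12, r=17: +12·0.0833333° lon, +17·0.0416667° lat → SW at lon -129°, lat -86.2917°.
latitude -86.2917, longitude -129.0000.

-86.2917, -129.0000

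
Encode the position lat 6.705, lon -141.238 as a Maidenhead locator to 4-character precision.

BJ96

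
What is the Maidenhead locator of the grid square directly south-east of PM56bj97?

Longitude extended square 9; +1 → 10, wraps to 0, carry into subsquare.
Longitude subsquare b = 1; +1 → 2 = c.
Latitude extended square 7; −1 → 6.

PM56cj06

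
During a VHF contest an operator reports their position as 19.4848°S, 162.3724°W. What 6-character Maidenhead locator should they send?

AH80tm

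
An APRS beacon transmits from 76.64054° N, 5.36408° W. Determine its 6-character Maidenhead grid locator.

Shift to the Maidenhead origin (180°W, 90°S): lon 174.6359, lat 166.6405.
Field: lon ⌊174.6359/20⌋ = 8 → I; lat ⌊166.6405/10⌋ = 16 → Q.
Square: lon ⌊14.6359/2⌋ = 7; lat ⌊6.6405/1⌋ = 6.
Subsquare: lon ⌊0.6359/0.0833333⌋ = 7 → h; lat ⌊0.6405/0.0416667⌋ = 15 → p.

IQ76hp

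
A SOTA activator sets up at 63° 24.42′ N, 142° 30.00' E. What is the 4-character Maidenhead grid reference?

Add 180° to longitude and 90° to latitude: 322.50, 153.41.
Field: lon ⌊322.50/20⌋ = 16 → Q; lat ⌊153.41/10⌋ = 15 → P.
Square: lon ⌊2.50/2⌋ = 1; lat ⌊3.41/1⌋ = 3.

QP13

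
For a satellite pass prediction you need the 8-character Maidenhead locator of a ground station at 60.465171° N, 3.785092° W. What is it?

IP80cl51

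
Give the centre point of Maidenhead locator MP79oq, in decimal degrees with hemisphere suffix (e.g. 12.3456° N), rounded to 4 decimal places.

Field M=12, P=15: +12·20° lon, +15·10° lat → SW at lon 60°, lat 60°.
Square 7, 9: +7·2° lon, +9·1° lat → SW at lon 74°, lat 69°.
Subsquare o=14, q=16: +14·0.0833333° lon, +16·0.0416667° lat → SW at lon 75.1667°, lat 69.6667°.
Cell spans 0.0833333° lon × 0.0416667° lat. Centre is SW corner plus half of each.
latitude 69.6875° N, longitude 75.2083° E.

69.6875° N, 75.2083° E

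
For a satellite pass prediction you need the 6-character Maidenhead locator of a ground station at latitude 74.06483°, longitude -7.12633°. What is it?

IQ64kb

Shift to the Maidenhead origin (180°W, 90°S): lon 172.8737, lat 164.0648.
Field: 172.8737/20 → 8 → I, 164.0648/10 → 16 → Q; chars IQ.
Square: 12.8737/2 → 6, 4.0648/1 → 4; chars 64.
Subsquare: 0.8737/0.0833333 → 10 → k, 0.0648/0.0416667 → 1 → b; chars kb.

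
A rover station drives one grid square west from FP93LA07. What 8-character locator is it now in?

Longitude extended square 0; −1 → -1, wraps to 9, carry into subsquare.
Longitude subsquare l = 11; −1 → 10 = k.
The latitude characters are unchanged.

FP93ka97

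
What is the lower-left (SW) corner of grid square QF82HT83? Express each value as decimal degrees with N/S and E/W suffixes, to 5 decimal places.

Field Q=16, F=5: +16·20° lon, +5·10° lat → SW at lon 140°, lat -40°.
Square 8, 2: +8·2° lon, +2·1° lat → SW at lon 156°, lat -38°.
Subsquare h=7, t=19: +7·0.0833333° lon, +19·0.0416667° lat → SW at lon 156.583°, lat -37.2083°.
Extended square 8, 3: +8·0.00833333° lon, +3·0.00416667° lat → SW at lon 156.65°, lat -37.1958°.
latitude 37.19583° S, longitude 156.65000° E.

37.19583° S, 156.65000° E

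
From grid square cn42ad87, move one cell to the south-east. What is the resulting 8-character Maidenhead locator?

CN42ad96

Longitude extended square 8; +1 → 9.
Latitude extended square 7; −1 → 6.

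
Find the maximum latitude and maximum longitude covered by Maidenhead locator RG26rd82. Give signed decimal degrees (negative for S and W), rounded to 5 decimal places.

-23.86250, 165.49167

Field R=17, G=6: +17·20° lon, +6·10° lat → SW at lon 160°, lat -30°.
Square 2, 6: +2·2° lon, +6·1° lat → SW at lon 164°, lat -24°.
Subsquare r=17, d=3: +17·0.0833333° lon, +3·0.0416667° lat → SW at lon 165.417°, lat -23.875°.
Extended square 8, 2: +8·0.00833333° lon, +2·0.00416667° lat → SW at lon 165.483°, lat -23.8667°.
Cell spans 0.00833333° lon × 0.00416667° lat. NE corner is SW corner plus one full cell.
latitude -23.86250, longitude 165.49167.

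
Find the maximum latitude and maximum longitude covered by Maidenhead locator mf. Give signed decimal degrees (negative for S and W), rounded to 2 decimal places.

Field M=12, F=5: +12·20° lon, +5·10° lat → SW at lon 60°, lat -40°.
Cell spans 20° lon × 10° lat. NE corner is SW corner plus one full cell.
latitude -30.00, longitude 80.00.

-30.00, 80.00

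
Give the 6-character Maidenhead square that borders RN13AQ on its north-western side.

Longitude subsquare a = 0; −1 → -1, wraps to 23 = x, carry into square.
Longitude square 1; −1 → 0.
Latitude subsquare q = 16; +1 → 17 = r.

RN03xr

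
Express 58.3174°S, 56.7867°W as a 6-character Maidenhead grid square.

Offset from 180°W / 90°S: lon 123.2133°, lat 31.6826°.
Field: lon ⌊123.2133/20⌋ = 6 → G; lat ⌊31.6826/10⌋ = 3 → D.
Square: lon ⌊3.2133/2⌋ = 1; lat ⌊1.6826/1⌋ = 1.
Subsquare: lon ⌊1.2133/0.0833333⌋ = 14 → o; lat ⌊0.6826/0.0416667⌋ = 16 → q.

GD11oq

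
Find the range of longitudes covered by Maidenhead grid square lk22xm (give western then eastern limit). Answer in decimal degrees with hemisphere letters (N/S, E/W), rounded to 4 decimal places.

Field L=11, K=10: +11·20° lon, +10·10° lat → SW at lon 40°, lat 10°.
Square 2, 2: +2·2° lon, +2·1° lat → SW at lon 44°, lat 12°.
Subsquare x=23, m=12: +23·0.0833333° lon, +12·0.0416667° lat → SW at lon 45.9167°, lat 12.5°.
Cell spans 0.0833333° lon × 0.0416667° lat.
west 45.9167° E, east 46.0000° E.

45.9167° E, 46.0000° E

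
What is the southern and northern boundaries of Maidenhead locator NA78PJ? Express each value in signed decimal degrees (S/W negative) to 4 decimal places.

-81.6250, -81.5833

Field N=13, A=0: +13·20° lon, +0·10° lat → SW at lon 80°, lat -90°.
Square 7, 8: +7·2° lon, +8·1° lat → SW at lon 94°, lat -82°.
Subsquare p=15, j=9: +15·0.0833333° lon, +9·0.0416667° lat → SW at lon 95.25°, lat -81.625°.
Cell spans 0.0833333° lon × 0.0416667° lat.
south -81.6250, north -81.5833.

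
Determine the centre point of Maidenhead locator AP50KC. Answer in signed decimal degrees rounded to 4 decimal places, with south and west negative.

60.1042, -169.1250

Field A=0, P=15: +0·20° lon, +15·10° lat → SW at lon -180°, lat 60°.
Square 5, 0: +5·2° lon, +0·1° lat → SW at lon -170°, lat 60°.
Subsquare k=10, c=2: +10·0.0833333° lon, +2·0.0416667° lat → SW at lon -169.167°, lat 60.0833°.
Cell spans 0.0833333° lon × 0.0416667° lat. Centre is SW corner plus half of each.
latitude 60.1042, longitude -169.1250.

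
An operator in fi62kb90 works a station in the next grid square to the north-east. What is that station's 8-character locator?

FI62lb01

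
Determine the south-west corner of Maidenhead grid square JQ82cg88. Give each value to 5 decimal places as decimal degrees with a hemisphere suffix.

Field J=9, Q=16: +9·20° lon, +16·10° lat → SW at lon 0°, lat 70°.
Square 8, 2: +8·2° lon, +2·1° lat → SW at lon 16°, lat 72°.
Subsquare c=2, g=6: +2·0.0833333° lon, +6·0.0416667° lat → SW at lon 16.1667°, lat 72.25°.
Extended square 8, 8: +8·0.00833333° lon, +8·0.00416667° lat → SW at lon 16.2333°, lat 72.2833°.
latitude 72.28333° N, longitude 16.23333° E.

72.28333° N, 16.23333° E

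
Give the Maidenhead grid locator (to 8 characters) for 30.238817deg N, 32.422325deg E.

KM60ff07

Add 180° to longitude and 90° to latitude: 212.42233, 120.23882.
Field (20°×10°, letters A–R): lon ⌊212.42233/20⌋ = 10 → K; lat ⌊120.23882/10⌋ = 12 → M.
Square (2°×1°, digits 0–9): lon ⌊12.42233/2⌋ = 6; lat ⌊0.23882/1⌋ = 0.
Subsquare (5′×2.5′, letters a–x): lon ⌊0.42233/0.0833333⌋ = 5 → f; lat ⌊0.23882/0.0416667⌋ = 5 → f.
Extended square (30″×15″, digits 0–9): lon ⌊0.00566/0.00833333⌋ = 0; lat ⌊0.03048/0.00416667⌋ = 7.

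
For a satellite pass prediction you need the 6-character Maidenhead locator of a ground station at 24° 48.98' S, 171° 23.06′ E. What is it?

Add 180° to longitude and 90° to latitude: 351.3843, 65.1837.
Field: 351.3843/20 → 17 → R, 65.1837/10 → 6 → G; chars RG.
Square: 11.3843/2 → 5, 5.1837/1 → 5; chars 55.
Subsquare: 1.3843/0.0833333 → 16 → q, 0.1837/0.0416667 → 4 → e; chars qe.

RG55qe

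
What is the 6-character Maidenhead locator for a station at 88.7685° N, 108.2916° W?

Add 180° to longitude and 90° to latitude: 71.7084, 178.7685.
Field: 71.7084/20 → 3 → D, 178.7685/10 → 17 → R; chars DR.
Square: 11.7084/2 → 5, 8.7685/1 → 8; chars 58.
Subsquare: 1.7084/0.0833333 → 20 → u, 0.7685/0.0416667 → 18 → s; chars us.

DR58us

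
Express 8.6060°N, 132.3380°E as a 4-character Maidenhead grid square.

PJ68

Add 180° to longitude and 90° to latitude: 312.34, 98.61.
Field: lon ⌊312.34/20⌋ = 15 → P; lat ⌊98.61/10⌋ = 9 → J.
Square: lon ⌊12.34/2⌋ = 6; lat ⌊8.61/1⌋ = 8.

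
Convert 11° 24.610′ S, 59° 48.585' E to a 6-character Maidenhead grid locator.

LH98vo

Offset from 180°W / 90°S: lon 239.8098°, lat 78.5898°.
Field: 239.8098/20 → 11 → L, 78.5898/10 → 7 → H; chars LH.
Square: 19.8098/2 → 9, 8.5898/1 → 8; chars 98.
Subsquare: 1.8098/0.0833333 → 21 → v, 0.5898/0.0416667 → 14 → o; chars vo.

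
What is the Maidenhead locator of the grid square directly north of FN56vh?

FN56vi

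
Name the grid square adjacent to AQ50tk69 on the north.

Latitude extended square 9; +1 → 10, wraps to 0, carry into subsquare.
Latitude subsquare k = 10; +1 → 11 = l.
The longitude characters are unchanged.

AQ50tl60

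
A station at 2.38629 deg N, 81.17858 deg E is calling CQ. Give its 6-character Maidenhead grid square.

NJ02oj

Add 180° to longitude and 90° to latitude: 261.1786, 92.3863.
Field (20°×10°, letters A–R): lon ⌊261.1786/20⌋ = 13 → N; lat ⌊92.3863/10⌋ = 9 → J.
Square (2°×1°, digits 0–9): lon ⌊1.1786/2⌋ = 0; lat ⌊2.3863/1⌋ = 2.
Subsquare (5′×2.5′, letters a–x): lon ⌊1.1786/0.0833333⌋ = 14 → o; lat ⌊0.3863/0.0416667⌋ = 9 → j.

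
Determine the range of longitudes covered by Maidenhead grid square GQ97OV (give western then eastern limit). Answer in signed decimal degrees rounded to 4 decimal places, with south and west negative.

Field G=6, Q=16: +6·20° lon, +16·10° lat → SW at lon -60°, lat 70°.
Square 9, 7: +9·2° lon, +7·1° lat → SW at lon -42°, lat 77°.
Subsquare o=14, v=21: +14·0.0833333° lon, +21·0.0416667° lat → SW at lon -40.8333°, lat 77.875°.
Cell spans 0.0833333° lon × 0.0416667° lat.
west -40.8333, east -40.7500.

-40.8333, -40.7500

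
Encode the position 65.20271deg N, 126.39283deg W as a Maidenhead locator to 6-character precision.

Add 180° to longitude and 90° to latitude: 53.6072, 155.2027.
Field: lon ⌊53.6072/20⌋ = 2 → C; lat ⌊155.2027/10⌋ = 15 → P.
Square: lon ⌊13.6072/2⌋ = 6; lat ⌊5.2027/1⌋ = 5.
Subsquare: lon ⌊1.6072/0.0833333⌋ = 19 → t; lat ⌊0.2027/0.0416667⌋ = 4 → e.

CP65te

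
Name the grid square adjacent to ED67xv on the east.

Longitude subsquare x = 23; +1 → 24, wraps to 0 = a, carry into square.
Longitude square 6; +1 → 7.
The latitude characters are unchanged.

ED77av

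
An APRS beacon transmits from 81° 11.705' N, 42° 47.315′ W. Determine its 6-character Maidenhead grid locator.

Add 180° to longitude and 90° to latitude: 137.2114, 171.1951.
Field: lon ⌊137.2114/20⌋ = 6 → G; lat ⌊171.1951/10⌋ = 17 → R.
Square: lon ⌊17.2114/2⌋ = 8; lat ⌊1.1951/1⌋ = 1.
Subsquare: lon ⌊1.2114/0.0833333⌋ = 14 → o; lat ⌊0.1951/0.0416667⌋ = 4 → e.

GR81oe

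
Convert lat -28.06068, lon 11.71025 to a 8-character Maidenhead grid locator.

JG51uw55

Shift to the Maidenhead origin (180°W, 90°S): lon 191.71025, lat 61.93932.
Field (20°×10°, letters A–R): lon ⌊191.71025/20⌋ = 9 → J; lat ⌊61.93932/10⌋ = 6 → G.
Square (2°×1°, digits 0–9): lon ⌊11.71025/2⌋ = 5; lat ⌊1.93932/1⌋ = 1.
Subsquare (5′×2.5′, letters a–x): lon ⌊1.71025/0.0833333⌋ = 20 → u; lat ⌊0.93932/0.0416667⌋ = 22 → w.
Extended square (30″×15″, digits 0–9): lon ⌊0.04358/0.00833333⌋ = 5; lat ⌊0.02265/0.00416667⌋ = 5.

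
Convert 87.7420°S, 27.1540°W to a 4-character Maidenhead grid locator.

Offset from 180°W / 90°S: lon 152.85°, lat 2.26°.
Field: 152.85/20 → 7 → H, 2.26/10 → 0 → A; chars HA.
Square: 12.85/2 → 6, 2.26/1 → 2; chars 62.

HA62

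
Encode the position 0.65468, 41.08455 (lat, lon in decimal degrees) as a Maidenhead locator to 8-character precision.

LJ00np07

Shift to the Maidenhead origin (180°W, 90°S): lon 221.08455, lat 90.65468.
Field (20°×10°, letters A–R): lon ⌊221.08455/20⌋ = 11 → L; lat ⌊90.65468/10⌋ = 9 → J.
Square (2°×1°, digits 0–9): lon ⌊1.08455/2⌋ = 0; lat ⌊0.65468/1⌋ = 0.
Subsquare (5′×2.5′, letters a–x): lon ⌊1.08455/0.0833333⌋ = 13 → n; lat ⌊0.65468/0.0416667⌋ = 15 → p.
Extended square (30″×15″, digits 0–9): lon ⌊0.00122/0.00833333⌋ = 0; lat ⌊0.02968/0.00416667⌋ = 7.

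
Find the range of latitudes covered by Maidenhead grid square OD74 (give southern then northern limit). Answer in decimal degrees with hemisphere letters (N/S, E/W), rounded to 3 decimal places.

Field O=14, D=3: +14·20° lon, +3·10° lat → SW at lon 100°, lat -60°.
Square 7, 4: +7·2° lon, +4·1° lat → SW at lon 114°, lat -56°.
Cell spans 2° lon × 1° lat.
south 56.000° S, north 55.000° S.

56.000° S, 55.000° S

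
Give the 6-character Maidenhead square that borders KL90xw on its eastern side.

Longitude subsquare x = 23; +1 → 24, wraps to 0 = a, carry into square.
Longitude square 9; +1 → 10, wraps to 0, carry into field.
Longitude field K = 10; +1 → 11 = L.
The latitude characters are unchanged.

LL00aw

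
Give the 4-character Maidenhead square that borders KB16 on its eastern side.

KB26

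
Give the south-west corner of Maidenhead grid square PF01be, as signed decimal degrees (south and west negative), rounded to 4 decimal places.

Field P=15, F=5: +15·20° lon, +5·10° lat → SW at lon 120°, lat -40°.
Square 0, 1: +0·2° lon, +1·1° lat → SW at lon 120°, lat -39°.
Subsquare b=1, e=4: +1·0.0833333° lon, +4·0.0416667° lat → SW at lon 120.083°, lat -38.8333°.
latitude -38.8333, longitude 120.0833.

-38.8333, 120.0833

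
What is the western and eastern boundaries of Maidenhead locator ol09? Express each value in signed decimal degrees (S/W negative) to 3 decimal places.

100.000, 102.000

Field O=14, L=11: +14·20° lon, +11·10° lat → SW at lon 100°, lat 20°.
Square 0, 9: +0·2° lon, +9·1° lat → SW at lon 100°, lat 29°.
Cell spans 2° lon × 1° lat.
west 100.000, east 102.000.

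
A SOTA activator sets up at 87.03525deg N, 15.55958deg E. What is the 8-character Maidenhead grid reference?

JR77sa78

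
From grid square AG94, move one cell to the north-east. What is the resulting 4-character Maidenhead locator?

Longitude square 9; +1 → 10, wraps to 0, carry into field.
Longitude field A = 0; +1 → 1 = B.
Latitude square 4; +1 → 5.

BG05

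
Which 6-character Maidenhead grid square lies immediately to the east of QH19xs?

QH29as

Longitude subsquare x = 23; +1 → 24, wraps to 0 = a, carry into square.
Longitude square 1; +1 → 2.
The latitude characters are unchanged.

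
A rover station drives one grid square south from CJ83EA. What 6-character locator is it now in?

Latitude subsquare a = 0; −1 → -1, wraps to 23 = x, carry into square.
Latitude square 3; −1 → 2.
The longitude characters are unchanged.

CJ82ex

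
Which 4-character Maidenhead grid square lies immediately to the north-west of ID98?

ID89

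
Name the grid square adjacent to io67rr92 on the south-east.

IO67sr01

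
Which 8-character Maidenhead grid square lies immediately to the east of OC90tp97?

OC90up07

Longitude extended square 9; +1 → 10, wraps to 0, carry into subsquare.
Longitude subsquare t = 19; +1 → 20 = u.
The latitude characters are unchanged.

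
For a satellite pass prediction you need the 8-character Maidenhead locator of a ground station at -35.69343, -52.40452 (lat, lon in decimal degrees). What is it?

GF34th13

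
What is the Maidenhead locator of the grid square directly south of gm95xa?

GM94xx

Latitude subsquare a = 0; −1 → -1, wraps to 23 = x, carry into square.
Latitude square 5; −1 → 4.
The longitude characters are unchanged.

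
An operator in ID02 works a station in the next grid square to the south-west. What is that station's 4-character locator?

HD91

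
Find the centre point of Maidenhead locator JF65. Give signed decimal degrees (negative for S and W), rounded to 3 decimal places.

-34.500, 13.000

Field J=9, F=5: +9·20° lon, +5·10° lat → SW at lon 0°, lat -40°.
Square 6, 5: +6·2° lon, +5·1° lat → SW at lon 12°, lat -35°.
Cell spans 2° lon × 1° lat. Centre is SW corner plus half of each.
latitude -34.500, longitude 13.000.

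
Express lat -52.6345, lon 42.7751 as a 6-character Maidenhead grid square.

LD17ji

Shift to the Maidenhead origin (180°W, 90°S): lon 222.7751, lat 37.3655.
Field: 222.7751/20 → 11 → L, 37.3655/10 → 3 → D; chars LD.
Square: 2.7751/2 → 1, 7.3655/1 → 7; chars 17.
Subsquare: 0.7751/0.0833333 → 9 → j, 0.3655/0.0416667 → 8 → i; chars ji.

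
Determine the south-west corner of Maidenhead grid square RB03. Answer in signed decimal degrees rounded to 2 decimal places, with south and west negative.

-77.00, 160.00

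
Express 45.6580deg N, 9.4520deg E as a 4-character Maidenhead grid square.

Add 180° to longitude and 90° to latitude: 189.45, 135.66.
Field (20°×10°, letters A–R): lon ⌊189.45/20⌋ = 9 → J; lat ⌊135.66/10⌋ = 13 → N.
Square (2°×1°, digits 0–9): lon ⌊9.45/2⌋ = 4; lat ⌊5.66/1⌋ = 5.

JN45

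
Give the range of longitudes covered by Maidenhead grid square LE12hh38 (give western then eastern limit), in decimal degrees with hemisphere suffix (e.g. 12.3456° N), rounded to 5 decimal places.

Field L=11, E=4: +11·20° lon, +4·10° lat → SW at lon 40°, lat -50°.
Square 1, 2: +1·2° lon, +2·1° lat → SW at lon 42°, lat -48°.
Subsquare h=7, h=7: +7·0.0833333° lon, +7·0.0416667° lat → SW at lon 42.5833°, lat -47.7083°.
Extended square 3, 8: +3·0.00833333° lon, +8·0.00416667° lat → SW at lon 42.6083°, lat -47.675°.
Cell spans 0.00833333° lon × 0.00416667° lat.
west 42.60833° E, east 42.61667° E.

42.60833° E, 42.61667° E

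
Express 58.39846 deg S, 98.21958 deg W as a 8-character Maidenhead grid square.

Shift to the Maidenhead origin (180°W, 90°S): lon 81.78042, lat 31.60154.
Field: lon ⌊81.78042/20⌋ = 4 → E; lat ⌊31.60154/10⌋ = 3 → D.
Square: lon ⌊1.78042/2⌋ = 0; lat ⌊1.60154/1⌋ = 1.
Subsquare: lon ⌊1.78042/0.0833333⌋ = 21 → v; lat ⌊0.60154/0.0416667⌋ = 14 → o.
Extended square: lon ⌊0.03042/0.00833333⌋ = 3; lat ⌊0.01821/0.00416667⌋ = 4.

ED01vo34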